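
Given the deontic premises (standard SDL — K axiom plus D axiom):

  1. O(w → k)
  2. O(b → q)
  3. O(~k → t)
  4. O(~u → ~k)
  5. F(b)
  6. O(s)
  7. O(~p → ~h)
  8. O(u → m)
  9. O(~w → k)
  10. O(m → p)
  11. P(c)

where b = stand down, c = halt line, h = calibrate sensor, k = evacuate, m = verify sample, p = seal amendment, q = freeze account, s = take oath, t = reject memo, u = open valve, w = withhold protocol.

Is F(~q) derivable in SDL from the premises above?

Premise 2 is O(b → q), but O(b) is not derivable from the premises, so it does not yield O(q).
No other premise forces O(q). An ideal world satisfying every premise can still have ~q true, so F(~q) is not derivable.

No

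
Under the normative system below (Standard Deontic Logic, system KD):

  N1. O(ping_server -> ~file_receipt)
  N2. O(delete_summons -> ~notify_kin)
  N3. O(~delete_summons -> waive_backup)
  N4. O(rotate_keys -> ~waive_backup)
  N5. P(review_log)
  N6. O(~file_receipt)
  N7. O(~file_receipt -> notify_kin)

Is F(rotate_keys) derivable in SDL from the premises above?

From premise 6 we have O(~file_receipt).
With premise 7, O(~file_receipt -> notify_kin), the K-axiom yields O(notify_kin).
Premise 2 is O(delete_summons -> ~notify_kin); contrapositively O(notify_kin -> ~delete_summons). Since O(notify_kin) holds, K gives O(~delete_summons).
With premise 3, O(~delete_summons -> waive_backup), the K-axiom yields O(waive_backup).
The contrapositive of premise 4 (O(rotate_keys -> ~waive_backup)) is O(waive_backup -> ~rotate_keys), and O(waive_backup) is already established, so O(~rotate_keys).
Premises 1, 5 do not contribute to this derivation.
So O(~rotate_keys) holds, i.e. F(rotate_keys). The claim follows.

Yes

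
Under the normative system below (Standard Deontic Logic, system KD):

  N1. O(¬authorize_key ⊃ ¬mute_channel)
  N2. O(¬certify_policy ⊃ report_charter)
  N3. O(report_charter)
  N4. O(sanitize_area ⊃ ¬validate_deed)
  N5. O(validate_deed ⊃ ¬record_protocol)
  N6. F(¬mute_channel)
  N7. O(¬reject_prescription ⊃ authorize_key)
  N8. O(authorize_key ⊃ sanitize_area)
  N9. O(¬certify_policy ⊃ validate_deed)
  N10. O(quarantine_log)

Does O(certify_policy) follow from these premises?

Premise 6, F(¬mute_channel), is equivalent to O(mute_channel).
Premise 1, O(¬authorize_key ⊃ ¬mute_channel), contraposes to O(mute_channel ⊃ authorize_key); with O(mute_channel) we get O(authorize_key).
From O(authorize_key) and premise 8, O(authorize_key ⊃ sanitize_area), we obtain O(sanitize_area).
Premise 4 is O(sanitize_area ⊃ ¬validate_deed); since O(sanitize_area), deontic closure gives O(¬validate_deed).
Premise 9, O(¬certify_policy ⊃ validate_deed), contraposes to O(¬validate_deed ⊃ certify_policy); with O(¬validate_deed) we get O(certify_policy).
Premises 2, 3, 5, 7, 10 do not contribute to this derivation.
So O(certify_policy) follows.

Yes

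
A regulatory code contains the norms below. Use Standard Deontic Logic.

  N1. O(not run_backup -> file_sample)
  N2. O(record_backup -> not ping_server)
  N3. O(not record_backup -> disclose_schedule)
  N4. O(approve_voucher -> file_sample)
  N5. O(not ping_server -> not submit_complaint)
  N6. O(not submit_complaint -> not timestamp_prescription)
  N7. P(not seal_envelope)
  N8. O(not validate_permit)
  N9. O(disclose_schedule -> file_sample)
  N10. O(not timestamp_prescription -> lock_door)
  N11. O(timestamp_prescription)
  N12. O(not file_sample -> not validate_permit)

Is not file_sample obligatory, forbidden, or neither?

Forbidden

Premise 11 states O(timestamp_prescription) outright.
The contrapositive of premise 6 (O(not submit_complaint -> not timestamp_prescription)) is O(timestamp_prescription -> submit_complaint), and O(timestamp_prescription) is already established, so O(submit_complaint).
Premise 5 is O(not ping_server -> not submit_complaint); contrapositively O(submit_complaint -> ping_server). Since O(submit_complaint) holds, K gives O(ping_server).
Premise 2, O(record_backup -> not ping_server), contraposes to O(ping_server -> not record_backup); with O(ping_server) we get O(not record_backup).
Applying K to premise 3 (O(not record_backup -> disclose_schedule)) and O(not record_backup) yields O(disclose_schedule).
Premise 9 is O(disclose_schedule -> file_sample); since O(disclose_schedule), deontic closure gives O(file_sample).
Premises 1, 4, 7, 8, 10, 12 do not contribute to this derivation.
Thus O(file_sample), which is F(not file_sample): not file_sample is forbidden.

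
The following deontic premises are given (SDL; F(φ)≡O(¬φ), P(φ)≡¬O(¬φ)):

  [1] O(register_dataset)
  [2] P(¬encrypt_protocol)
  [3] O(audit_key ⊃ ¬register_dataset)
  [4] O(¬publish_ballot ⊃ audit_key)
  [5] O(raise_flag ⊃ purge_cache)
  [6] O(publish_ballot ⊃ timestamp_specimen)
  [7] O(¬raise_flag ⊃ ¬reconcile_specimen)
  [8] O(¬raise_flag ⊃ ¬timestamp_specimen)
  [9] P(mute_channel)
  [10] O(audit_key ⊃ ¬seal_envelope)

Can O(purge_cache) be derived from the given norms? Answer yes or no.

From premise 1 we have O(register_dataset).
The contrapositive of premise 3 (O(audit_key ⊃ ¬register_dataset)) is O(register_dataset ⊃ ¬audit_key), and O(register_dataset) is already established, so O(¬audit_key).
Premise 4, O(¬publish_ballot ⊃ audit_key), contraposes to O(¬audit_key ⊃ publish_ballot); with O(¬audit_key) we get O(publish_ballot).
With premise 6, O(publish_ballot ⊃ timestamp_specimen), the K-axiom yields O(timestamp_specimen).
Premise 8 is O(¬raise_flag ⊃ ¬timestamp_specimen); contrapositively O(timestamp_specimen ⊃ raise_flag). Since O(timestamp_specimen) holds, K gives O(raise_flag).
Applying K to premise 5 (O(raise_flag ⊃ purge_cache)) and O(raise_flag) yields O(purge_cache).
Premises 2, 7, 9, 10 do not contribute to this derivation.
So O(purge_cache) follows.

Yes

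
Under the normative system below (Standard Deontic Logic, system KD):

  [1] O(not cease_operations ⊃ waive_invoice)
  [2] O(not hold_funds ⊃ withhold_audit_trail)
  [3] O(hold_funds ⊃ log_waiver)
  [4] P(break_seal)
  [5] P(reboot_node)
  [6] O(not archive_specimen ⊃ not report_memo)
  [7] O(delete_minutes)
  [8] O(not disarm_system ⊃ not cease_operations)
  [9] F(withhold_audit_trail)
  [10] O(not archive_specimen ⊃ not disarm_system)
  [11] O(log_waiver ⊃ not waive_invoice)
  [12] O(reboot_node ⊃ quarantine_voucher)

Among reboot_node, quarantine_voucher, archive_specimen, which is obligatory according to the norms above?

archive_specimen

Premise 9, F(withhold_audit_trail), is equivalent to O(not withhold_audit_trail).
Premise 2, O(not hold_funds ⊃ withhold_audit_trail), contraposes to O(not withhold_audit_trail ⊃ hold_funds); with O(not withhold_audit_trail) we get O(hold_funds).
From O(hold_funds) and premise 3, O(hold_funds ⊃ log_waiver), we obtain O(log_waiver).
Applying K to premise 11 (O(log_waiver ⊃ not waive_invoice)) and O(log_waiver) yields O(not waive_invoice).
Premise 1 is O(not cease_operations ⊃ waive_invoice); contrapositively O(not waive_invoice ⊃ cease_operations). Since O(not waive_invoice) holds, K gives O(cease_operations).
The contrapositive of premise 8 (O(not disarm_system ⊃ not cease_operations)) is O(cease_operations ⊃ disarm_system), and O(cease_operations) is already established, so O(disarm_system).
The contrapositive of premise 10 (O(not archive_specimen ⊃ not disarm_system)) is O(disarm_system ⊃ archive_specimen), and O(disarm_system) is already established, so O(archive_specimen).
So O(archive_specimen) holds — archive_specimen is obligatory. None of the other listed options is made obligatory by any chain of premises.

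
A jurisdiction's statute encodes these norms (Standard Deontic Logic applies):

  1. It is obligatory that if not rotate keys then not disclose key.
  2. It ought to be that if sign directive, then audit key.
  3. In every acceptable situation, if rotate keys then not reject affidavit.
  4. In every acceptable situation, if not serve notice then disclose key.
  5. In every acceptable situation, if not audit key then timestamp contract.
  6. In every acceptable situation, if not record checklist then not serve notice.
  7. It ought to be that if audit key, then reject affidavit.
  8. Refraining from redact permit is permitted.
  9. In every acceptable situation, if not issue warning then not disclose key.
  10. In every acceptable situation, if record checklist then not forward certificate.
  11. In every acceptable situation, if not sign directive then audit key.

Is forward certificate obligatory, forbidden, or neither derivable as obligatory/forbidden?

Forbidden

Premises 2 and 11 are O(sign_directive → audit_key) and O(¬sign_directive → audit_key); every ideal world satisfies sign_directive or ¬sign_directive, so in either case audit_key holds — hence O(audit_key).
Premise 7 is O(audit_key → reject_affidavit); since O(audit_key), deontic closure gives O(reject_affidavit).
Premise 3, O(rotate_keys → ¬reject_affidavit), contraposes to O(reject_affidavit → ¬rotate_keys); with O(reject_affidavit) we get O(¬rotate_keys).
Premise 1 is O(¬rotate_keys → ¬disclose_key); since O(¬rotate_keys), deontic closure gives O(¬disclose_key).
Premise 4, O(¬serve_notice → disclose_key), contraposes to O(¬disclose_key → serve_notice); with O(¬disclose_key) we get O(serve_notice).
Premise 6, O(¬record_checklist → ¬serve_notice), contraposes to O(serve_notice → record_checklist); with O(serve_notice) we get O(record_checklist).
From O(record_checklist) and premise 10, O(record_checklist → ¬forward_certificate), we obtain O(¬forward_certificate).
Premises 5, 8, 9 do not contribute to this derivation.
Thus O(¬forward_certificate), which is F(forward_certificate): forward_certificate is forbidden.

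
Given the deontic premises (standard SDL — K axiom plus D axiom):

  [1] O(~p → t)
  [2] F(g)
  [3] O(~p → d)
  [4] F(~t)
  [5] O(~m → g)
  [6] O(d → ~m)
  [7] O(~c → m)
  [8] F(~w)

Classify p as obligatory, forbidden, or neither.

F(g) at premise 2 means O(~g).
The contrapositive of premise 5 (O(~m → g)) is O(~g → m), and O(~g) is already established, so O(m).
The contrapositive of premise 6 (O(d → ~m)) is O(m → ~d), and O(m) is already established, so O(~d).
Premise 3 is O(~p → d); contrapositively O(~d → p). Since O(~d) holds, K gives O(p).
Premises 1, 4, 7, 8 do not contribute to this derivation.
Hence p is obligatory.

Obligatory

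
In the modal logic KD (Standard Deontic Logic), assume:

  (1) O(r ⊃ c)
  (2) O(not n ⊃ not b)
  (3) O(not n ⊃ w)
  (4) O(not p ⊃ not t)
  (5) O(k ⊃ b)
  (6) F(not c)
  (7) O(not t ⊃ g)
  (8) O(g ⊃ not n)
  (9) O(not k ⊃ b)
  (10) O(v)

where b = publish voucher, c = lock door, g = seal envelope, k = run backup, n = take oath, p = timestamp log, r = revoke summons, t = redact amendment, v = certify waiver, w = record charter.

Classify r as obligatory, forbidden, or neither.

Premise 1 is O(r ⊃ c); even if O(c) held, inferring O(r) would be affirming the consequent — invalid.
No premise or chain of K-axiom applications forces O(r), and none forces O(not r). So r is neither obligatory nor forbidden under these norms.

Neither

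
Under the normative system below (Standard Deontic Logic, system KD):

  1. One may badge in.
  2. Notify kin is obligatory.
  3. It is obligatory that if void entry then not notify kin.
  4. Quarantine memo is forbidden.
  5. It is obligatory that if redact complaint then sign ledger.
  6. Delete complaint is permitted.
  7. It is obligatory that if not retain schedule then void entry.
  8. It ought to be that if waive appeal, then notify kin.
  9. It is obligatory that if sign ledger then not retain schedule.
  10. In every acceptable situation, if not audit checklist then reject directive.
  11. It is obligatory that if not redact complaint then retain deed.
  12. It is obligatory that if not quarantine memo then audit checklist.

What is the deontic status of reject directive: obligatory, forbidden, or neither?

Premise 10 is O(¬audit_checklist → reject_directive), but O(¬audit_checklist) is not derivable from the premises, so it does not yield O(reject_directive).
No premise or chain of K-axiom applications forces O(reject_directive), and none forces O(¬reject_directive). So reject_directive is neither obligatory nor forbidden under these norms.

Neither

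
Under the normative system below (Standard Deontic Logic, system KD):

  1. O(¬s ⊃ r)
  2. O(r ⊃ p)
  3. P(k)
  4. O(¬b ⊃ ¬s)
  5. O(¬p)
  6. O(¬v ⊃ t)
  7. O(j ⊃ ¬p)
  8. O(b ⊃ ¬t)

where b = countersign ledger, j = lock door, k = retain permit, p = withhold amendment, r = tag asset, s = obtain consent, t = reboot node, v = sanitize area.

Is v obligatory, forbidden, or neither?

Premise 5 gives O(¬p).
Premise 2, O(r ⊃ p), contraposes to O(¬p ⊃ ¬r); with O(¬p) we get O(¬r).
Premise 1 is O(¬s ⊃ r); contrapositively O(¬r ⊃ s). Since O(¬r) holds, K gives O(s).
Premise 4 is O(¬b ⊃ ¬s); contrapositively O(s ⊃ b). Since O(s) holds, K gives O(b).
From O(b) and premise 8, O(b ⊃ ¬t), we obtain O(¬t).
The contrapositive of premise 6 (O(¬v ⊃ t)) is O(¬t ⊃ v), and O(¬t) is already established, so O(v).
Premises 3, 7 do not contribute to this derivation.
Hence v is obligatory.

Obligatory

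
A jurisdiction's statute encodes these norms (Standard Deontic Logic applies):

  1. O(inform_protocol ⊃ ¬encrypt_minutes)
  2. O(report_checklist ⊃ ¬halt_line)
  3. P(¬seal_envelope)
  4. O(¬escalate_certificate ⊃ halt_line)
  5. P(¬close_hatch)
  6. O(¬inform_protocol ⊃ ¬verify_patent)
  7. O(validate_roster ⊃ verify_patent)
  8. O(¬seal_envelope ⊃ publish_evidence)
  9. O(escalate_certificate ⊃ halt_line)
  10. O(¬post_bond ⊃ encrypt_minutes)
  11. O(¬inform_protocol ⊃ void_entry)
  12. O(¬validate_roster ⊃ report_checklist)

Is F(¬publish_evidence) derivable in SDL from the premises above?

Premise 8 is O(¬seal_envelope ⊃ publish_evidence), but O(¬seal_envelope) is not derivable from the premises (the permission P(¬seal_envelope) asserts only ¬O(seal_envelope), not O(¬seal_envelope)), so it does not yield O(publish_evidence).
No other premise forces O(publish_evidence). An ideal world satisfying every premise can still have ¬publish_evidence true, so F(¬publish_evidence) is not derivable.

No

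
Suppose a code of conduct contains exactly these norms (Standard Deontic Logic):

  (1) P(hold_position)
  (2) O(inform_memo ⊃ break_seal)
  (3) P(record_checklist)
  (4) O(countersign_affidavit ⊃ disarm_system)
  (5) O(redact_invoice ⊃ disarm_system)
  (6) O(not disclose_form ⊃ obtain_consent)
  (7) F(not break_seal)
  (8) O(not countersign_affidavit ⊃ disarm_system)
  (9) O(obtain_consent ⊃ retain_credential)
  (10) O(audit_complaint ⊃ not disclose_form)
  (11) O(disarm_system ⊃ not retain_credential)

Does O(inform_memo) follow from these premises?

Premise 2 is O(inform_memo ⊃ break_seal); even if O(break_seal) held, inferring O(inform_memo) would be affirming the consequent — invalid.
No other premise forces O(inform_memo). An ideal world satisfying every premise can still have inform_memo false, so O(inform_memo) is not derivable.

No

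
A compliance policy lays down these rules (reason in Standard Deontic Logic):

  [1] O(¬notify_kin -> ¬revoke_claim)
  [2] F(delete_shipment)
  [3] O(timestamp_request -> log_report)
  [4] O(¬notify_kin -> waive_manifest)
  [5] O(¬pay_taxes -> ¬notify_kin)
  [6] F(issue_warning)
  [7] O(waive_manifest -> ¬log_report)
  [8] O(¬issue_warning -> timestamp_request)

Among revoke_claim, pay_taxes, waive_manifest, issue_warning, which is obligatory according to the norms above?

pay_taxes

Premise 6, F(issue_warning), is equivalent to O(¬issue_warning).
With premise 8, O(¬issue_warning -> timestamp_request), the K-axiom yields O(timestamp_request).
With premise 3, O(timestamp_request -> log_report), the K-axiom yields O(log_report).
Premise 7 is O(waive_manifest -> ¬log_report); contrapositively O(log_report -> ¬waive_manifest). Since O(log_report) holds, K gives O(¬waive_manifest).
Premise 4, O(¬notify_kin -> waive_manifest), contraposes to O(¬waive_manifest -> notify_kin); with O(¬waive_manifest) we get O(notify_kin).
The contrapositive of premise 5 (O(¬pay_taxes -> ¬notify_kin)) is O(notify_kin -> pay_taxes), and O(notify_kin) is already established, so O(pay_taxes).
So O(pay_taxes) holds — pay_taxes is obligatory. None of the other listed options is made obligatory by any chain of premises.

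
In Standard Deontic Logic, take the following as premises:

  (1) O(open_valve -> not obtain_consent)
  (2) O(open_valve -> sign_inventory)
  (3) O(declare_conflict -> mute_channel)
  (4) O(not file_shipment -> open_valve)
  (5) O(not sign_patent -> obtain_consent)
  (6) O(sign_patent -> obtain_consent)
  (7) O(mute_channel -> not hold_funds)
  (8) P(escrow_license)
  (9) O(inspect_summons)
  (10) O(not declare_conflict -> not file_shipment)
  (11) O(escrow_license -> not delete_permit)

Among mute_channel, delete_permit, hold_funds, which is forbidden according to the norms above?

Premises 6 and 5 cover both cases: O(sign_patent -> obtain_consent) and O(not sign_patent -> obtain_consent). Since sign_patent ∨ not sign_patent is a tautology, O(obtain_consent) follows.
The contrapositive of premise 1 (O(open_valve -> not obtain_consent)) is O(obtain_consent -> not open_valve), and O(obtain_consent) is already established, so O(not open_valve).
Premise 4, O(not file_shipment -> open_valve), contraposes to O(not open_valve -> file_shipment); with O(not open_valve) we get O(file_shipment).
Premise 10, O(not declare_conflict -> not file_shipment), contraposes to O(file_shipment -> declare_conflict); with O(file_shipment) we get O(declare_conflict).
From O(declare_conflict) and premise 3, O(declare_conflict -> mute_channel), we obtain O(mute_channel).
With premise 7, O(mute_channel -> not hold_funds), the K-axiom yields O(not hold_funds).
So O(not hold_funds) holds, i.e. hold_funds is forbidden. None of the other listed options is forbidden under the premises.

hold_funds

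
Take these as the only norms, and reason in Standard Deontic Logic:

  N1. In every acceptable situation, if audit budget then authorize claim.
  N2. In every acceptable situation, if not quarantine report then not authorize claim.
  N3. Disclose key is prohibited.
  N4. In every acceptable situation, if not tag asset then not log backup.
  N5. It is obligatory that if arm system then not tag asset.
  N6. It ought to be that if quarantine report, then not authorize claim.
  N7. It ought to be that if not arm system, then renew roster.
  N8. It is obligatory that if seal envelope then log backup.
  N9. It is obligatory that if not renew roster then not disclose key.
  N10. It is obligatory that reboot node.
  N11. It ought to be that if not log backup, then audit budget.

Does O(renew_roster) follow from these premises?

Premises 6 and 2 are O(quarantine_report → ¬authorize_claim) and O(¬quarantine_report → ¬authorize_claim); every ideal world satisfies quarantine_report or ¬quarantine_report, so in either case ¬authorize_claim holds — hence O(¬authorize_claim).
The contrapositive of premise 1 (O(audit_budget → authorize_claim)) is O(¬authorize_claim → ¬audit_budget), and O(¬authorize_claim) is already established, so O(¬audit_budget).
Premise 11, O(¬log_backup → audit_budget), contraposes to O(¬audit_budget → log_backup); with O(¬audit_budget) we get O(log_backup).
Premise 4 is O(¬tag_asset → ¬log_backup); contrapositively O(log_backup → tag_asset). Since O(log_backup) holds, K gives O(tag_asset).
Premise 5 is O(arm_system → ¬tag_asset); contrapositively O(tag_asset → ¬arm_system). Since O(tag_asset) holds, K gives O(¬arm_system).
Premise 7 is O(¬arm_system → renew_roster); since O(¬arm_system), deontic closure gives O(renew_roster).
Premises 3, 8, 9, 10 do not contribute to this derivation.
So O(renew_roster) follows.

Yes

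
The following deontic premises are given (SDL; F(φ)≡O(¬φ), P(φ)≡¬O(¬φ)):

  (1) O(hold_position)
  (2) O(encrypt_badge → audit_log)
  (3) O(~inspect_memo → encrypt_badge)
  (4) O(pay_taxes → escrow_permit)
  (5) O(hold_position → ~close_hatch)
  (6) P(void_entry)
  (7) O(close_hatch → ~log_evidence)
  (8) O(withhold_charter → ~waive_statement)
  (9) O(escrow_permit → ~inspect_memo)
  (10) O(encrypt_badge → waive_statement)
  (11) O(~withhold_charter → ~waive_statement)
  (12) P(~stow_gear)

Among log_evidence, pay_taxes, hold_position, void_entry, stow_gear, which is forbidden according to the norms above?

By case analysis on ~withhold_charter: premise 11 gives O(~withhold_charter → ~waive_statement) and premise 8 gives O(withhold_charter → ~waive_statement), so O(~waive_statement) either way.
Premise 10 is O(encrypt_badge → waive_statement); contrapositively O(~waive_statement → ~encrypt_badge). Since O(~waive_statement) holds, K gives O(~encrypt_badge).
Premise 3, O(~inspect_memo → encrypt_badge), contraposes to O(~encrypt_badge → inspect_memo); with O(~encrypt_badge) we get O(inspect_memo).
Premise 9, O(escrow_permit → ~inspect_memo), contraposes to O(inspect_memo → ~escrow_permit); with O(inspect_memo) we get O(~escrow_permit).
Premise 4, O(pay_taxes → escrow_permit), contraposes to O(~escrow_permit → ~pay_taxes); with O(~escrow_permit) we get O(~pay_taxes).
So O(~pay_taxes) holds, i.e. pay_taxes is forbidden. None of the other listed options is forbidden under the premises.

pay_taxes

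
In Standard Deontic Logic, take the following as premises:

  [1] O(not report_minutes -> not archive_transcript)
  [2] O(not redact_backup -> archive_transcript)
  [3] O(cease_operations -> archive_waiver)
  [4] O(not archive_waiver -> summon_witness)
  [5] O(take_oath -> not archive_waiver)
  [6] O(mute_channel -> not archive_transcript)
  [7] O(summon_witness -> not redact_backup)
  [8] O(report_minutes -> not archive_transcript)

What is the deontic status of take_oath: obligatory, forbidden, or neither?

Forbidden

By case analysis on report_minutes: premise 8 gives O(report_minutes -> not archive_transcript) and premise 1 gives O(not report_minutes -> not archive_transcript), so O(not archive_transcript) either way.
Premise 2, O(not redact_backup -> archive_transcript), contraposes to O(not archive_transcript -> redact_backup); with O(not archive_transcript) we get O(redact_backup).
Premise 7, O(summon_witness -> not redact_backup), contraposes to O(redact_backup -> not summon_witness); with O(redact_backup) we get O(not summon_witness).
The contrapositive of premise 4 (O(not archive_waiver -> summon_witness)) is O(not summon_witness -> archive_waiver), and O(not summon_witness) is already established, so O(archive_waiver).
Premise 5 is O(take_oath -> not archive_waiver); contrapositively O(archive_waiver -> not take_oath). Since O(archive_waiver) holds, K gives O(not take_oath).
Premises 3, 6 do not contribute to this derivation.
Thus O(not take_oath), which is F(take_oath): take_oath is forbidden.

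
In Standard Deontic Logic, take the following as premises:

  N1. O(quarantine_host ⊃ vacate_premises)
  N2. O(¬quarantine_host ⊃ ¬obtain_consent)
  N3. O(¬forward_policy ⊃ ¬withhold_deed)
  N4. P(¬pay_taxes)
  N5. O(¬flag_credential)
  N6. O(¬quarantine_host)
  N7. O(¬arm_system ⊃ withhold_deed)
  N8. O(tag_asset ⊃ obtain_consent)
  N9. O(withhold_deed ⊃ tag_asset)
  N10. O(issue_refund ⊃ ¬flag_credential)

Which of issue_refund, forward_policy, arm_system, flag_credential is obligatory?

arm_system

From premise 6 we have O(¬quarantine_host).
Premise 2 is O(¬quarantine_host ⊃ ¬obtain_consent); since O(¬quarantine_host), deontic closure gives O(¬obtain_consent).
The contrapositive of premise 8 (O(tag_asset ⊃ obtain_consent)) is O(¬obtain_consent ⊃ ¬tag_asset), and O(¬obtain_consent) is already established, so O(¬tag_asset).
Premise 9 is O(withhold_deed ⊃ tag_asset); contrapositively O(¬tag_asset ⊃ ¬withhold_deed). Since O(¬tag_asset) holds, K gives O(¬withhold_deed).
Premise 7, O(¬arm_system ⊃ withhold_deed), contraposes to O(¬withhold_deed ⊃ arm_system); with O(¬withhold_deed) we get O(arm_system).
So O(arm_system) holds — arm_system is obligatory. None of the other listed options is made obligatory by any chain of premises.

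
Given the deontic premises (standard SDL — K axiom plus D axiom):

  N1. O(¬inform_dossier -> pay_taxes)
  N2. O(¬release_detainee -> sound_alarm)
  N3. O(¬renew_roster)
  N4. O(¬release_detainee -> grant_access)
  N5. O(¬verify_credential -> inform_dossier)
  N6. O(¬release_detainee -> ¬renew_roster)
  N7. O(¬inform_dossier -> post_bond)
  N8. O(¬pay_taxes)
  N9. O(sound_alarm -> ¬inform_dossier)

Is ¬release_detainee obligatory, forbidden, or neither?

Forbidden

Premise 8 gives O(¬pay_taxes).
Premise 1, O(¬inform_dossier -> pay_taxes), contraposes to O(¬pay_taxes -> inform_dossier); with O(¬pay_taxes) we get O(inform_dossier).
Premise 9, O(sound_alarm -> ¬inform_dossier), contraposes to O(inform_dossier -> ¬sound_alarm); with O(inform_dossier) we get O(¬sound_alarm).
Premise 2, O(¬release_detainee -> sound_alarm), contraposes to O(¬sound_alarm -> release_detainee); with O(¬sound_alarm) we get O(release_detainee).
Premises 3, 4, 5, 6, 7 do not contribute to this derivation.
Thus O(release_detainee), which is F(¬release_detainee): ¬release_detainee is forbidden.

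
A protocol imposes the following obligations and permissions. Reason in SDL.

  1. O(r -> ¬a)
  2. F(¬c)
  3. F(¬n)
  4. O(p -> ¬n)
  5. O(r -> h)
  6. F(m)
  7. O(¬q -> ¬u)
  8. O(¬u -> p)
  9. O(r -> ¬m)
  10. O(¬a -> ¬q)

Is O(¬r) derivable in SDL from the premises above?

Yes

Premise 3 is F(¬n), i.e. O(n).
The contrapositive of premise 4 (O(p -> ¬n)) is O(n -> ¬p), and O(n) is already established, so O(¬p).
Premise 8, O(¬u -> p), contraposes to O(¬p -> u); with O(¬p) we get O(u).
The contrapositive of premise 7 (O(¬q -> ¬u)) is O(u -> q), and O(u) is already established, so O(q).
The contrapositive of premise 10 (O(¬a -> ¬q)) is O(q -> a), and O(q) is already established, so O(a).
Premise 1 is O(r -> ¬a); contrapositively O(a -> ¬r). Since O(a) holds, K gives O(¬r).
Premises 2, 5, 6, 9 do not contribute to this derivation.
So O(¬r) follows.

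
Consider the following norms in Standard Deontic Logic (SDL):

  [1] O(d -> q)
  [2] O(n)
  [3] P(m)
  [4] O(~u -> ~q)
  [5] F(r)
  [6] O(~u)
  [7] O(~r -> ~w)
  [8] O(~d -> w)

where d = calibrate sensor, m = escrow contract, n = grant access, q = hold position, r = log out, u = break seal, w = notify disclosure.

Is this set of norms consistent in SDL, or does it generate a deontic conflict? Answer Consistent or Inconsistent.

Inconsistent

Premise 6 gives O(~u).
Applying K to premise 4 (O(~u -> ~q)) and O(~u) yields O(~q).
Premise 1, O(d -> q), contraposes to O(~q -> ~d); with O(~q) we get O(~d).
From O(~d) and premise 8, O(~d -> w), we obtain O(w).
Premise 7 is O(~r -> ~w); contrapositively O(w -> r). Since O(w) holds, K gives O(r).
Yet premise 5 is F(r), i.e. O(~r).
We now have both O(r) and O(~r) — r is simultaneously obligatory and forbidden, violating the D-axiom.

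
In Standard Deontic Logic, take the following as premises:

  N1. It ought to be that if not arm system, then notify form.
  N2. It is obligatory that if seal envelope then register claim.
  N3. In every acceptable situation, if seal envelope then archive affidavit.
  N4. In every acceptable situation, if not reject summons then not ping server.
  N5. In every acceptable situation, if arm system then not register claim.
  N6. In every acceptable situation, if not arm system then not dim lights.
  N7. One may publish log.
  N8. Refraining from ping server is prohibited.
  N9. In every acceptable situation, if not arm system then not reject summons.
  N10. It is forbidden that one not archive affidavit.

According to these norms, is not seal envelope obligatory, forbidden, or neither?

Obligatory

F(¬ping_server) at premise 8 means O(ping_server).
Premise 4 is O(¬reject_summons → ¬ping_server); contrapositively O(ping_server → reject_summons). Since O(ping_server) holds, K gives O(reject_summons).
Premise 9 is O(¬arm_system → ¬reject_summons); contrapositively O(reject_summons → arm_system). Since O(reject_summons) holds, K gives O(arm_system).
Applying K to premise 5 (O(arm_system → ¬register_claim)) and O(arm_system) yields O(¬register_claim).
Premise 2 is O(seal_envelope → register_claim); contrapositively O(¬register_claim → ¬seal_envelope). Since O(¬register_claim) holds, K gives O(¬seal_envelope).
Premises 1, 3, 6, 7, 10 do not contribute to this derivation.
Hence ¬seal_envelope is obligatory.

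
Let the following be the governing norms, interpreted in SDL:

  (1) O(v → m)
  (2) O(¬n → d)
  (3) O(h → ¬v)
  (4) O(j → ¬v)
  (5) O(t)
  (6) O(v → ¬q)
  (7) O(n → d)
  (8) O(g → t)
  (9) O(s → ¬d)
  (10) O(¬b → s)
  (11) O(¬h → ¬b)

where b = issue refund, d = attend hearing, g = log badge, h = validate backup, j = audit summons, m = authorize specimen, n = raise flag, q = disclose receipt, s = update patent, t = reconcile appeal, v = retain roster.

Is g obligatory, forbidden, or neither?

Premise 8 is O(g → t); even if O(t) held, inferring O(g) would be affirming the consequent — invalid.
No premise or chain of K-axiom applications forces O(g), and none forces O(¬g). So g is neither obligatory nor forbidden under these norms.

Neither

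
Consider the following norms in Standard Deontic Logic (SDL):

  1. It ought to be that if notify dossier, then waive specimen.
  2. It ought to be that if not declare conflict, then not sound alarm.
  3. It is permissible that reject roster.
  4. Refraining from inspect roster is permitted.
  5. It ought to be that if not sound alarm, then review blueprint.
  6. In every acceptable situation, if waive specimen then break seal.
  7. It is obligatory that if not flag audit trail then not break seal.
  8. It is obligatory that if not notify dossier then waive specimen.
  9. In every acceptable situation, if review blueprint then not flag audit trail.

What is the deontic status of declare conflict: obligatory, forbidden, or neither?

Premises 1 and 8 are O(notify_dossier → waive_specimen) and O(¬notify_dossier → waive_specimen); every ideal world satisfies notify_dossier or ¬notify_dossier, so in either case waive_specimen holds — hence O(waive_specimen).
With premise 6, O(waive_specimen → break_seal), the K-axiom yields O(break_seal).
Premise 7 is O(¬flag_audit_trail → ¬break_seal); contrapositively O(break_seal → flag_audit_trail). Since O(break_seal) holds, K gives O(flag_audit_trail).
Premise 9, O(review_blueprint → ¬flag_audit_trail), contraposes to O(flag_audit_trail → ¬review_blueprint); with O(flag_audit_trail) we get O(¬review_blueprint).
Premise 5, O(¬sound_alarm → review_blueprint), contraposes to O(¬review_blueprint → sound_alarm); with O(¬review_blueprint) we get O(sound_alarm).
Premise 2 is O(¬declare_conflict → ¬sound_alarm); contrapositively O(sound_alarm → declare_conflict). Since O(sound_alarm) holds, K gives O(declare_conflict).
Premises 3, 4 do not contribute to this derivation.
Hence declare_conflict is obligatory.

Obligatory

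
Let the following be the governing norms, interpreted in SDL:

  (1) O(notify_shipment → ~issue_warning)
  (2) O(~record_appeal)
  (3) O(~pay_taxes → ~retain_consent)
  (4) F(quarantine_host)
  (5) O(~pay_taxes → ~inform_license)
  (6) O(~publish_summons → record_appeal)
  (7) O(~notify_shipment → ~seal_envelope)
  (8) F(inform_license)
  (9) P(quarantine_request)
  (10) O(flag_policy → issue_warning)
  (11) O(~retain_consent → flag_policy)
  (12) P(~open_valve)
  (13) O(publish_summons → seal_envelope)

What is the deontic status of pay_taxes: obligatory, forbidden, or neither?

Premise 2 states O(~record_appeal) outright.
Premise 6, O(~publish_summons → record_appeal), contraposes to O(~record_appeal → publish_summons); with O(~record_appeal) we get O(publish_summons).
Applying K to premise 13 (O(publish_summons → seal_envelope)) and O(publish_summons) yields O(seal_envelope).
Premise 7 is O(~notify_shipment → ~seal_envelope); contrapositively O(seal_envelope → notify_shipment). Since O(seal_envelope) holds, K gives O(notify_shipment).
With premise 1, O(notify_shipment → ~issue_warning), the K-axiom yields O(~issue_warning).
Premise 10 is O(flag_policy → issue_warning); contrapositively O(~issue_warning → ~flag_policy). Since O(~issue_warning) holds, K gives O(~flag_policy).
Premise 11, O(~retain_consent → flag_policy), contraposes to O(~flag_policy → retain_consent); with O(~flag_policy) we get O(retain_consent).
The contrapositive of premise 3 (O(~pay_taxes → ~retain_consent)) is O(retain_consent → pay_taxes), and O(retain_consent) is already established, so O(pay_taxes).
Premises 4, 5, 8, 9, 12 do not contribute to this derivation.
Hence pay_taxes is obligatory.

Obligatory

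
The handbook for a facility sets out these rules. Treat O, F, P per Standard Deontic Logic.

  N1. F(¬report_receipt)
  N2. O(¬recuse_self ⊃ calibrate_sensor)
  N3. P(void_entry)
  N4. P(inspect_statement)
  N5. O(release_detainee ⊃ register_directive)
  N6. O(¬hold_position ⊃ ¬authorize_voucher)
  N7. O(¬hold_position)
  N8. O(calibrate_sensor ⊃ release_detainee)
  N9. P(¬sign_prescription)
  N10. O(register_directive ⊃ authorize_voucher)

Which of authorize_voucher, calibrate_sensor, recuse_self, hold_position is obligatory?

recuse_self

From premise 7 we have O(¬hold_position).
With premise 6, O(¬hold_position ⊃ ¬authorize_voucher), the K-axiom yields O(¬authorize_voucher).
Premise 10, O(register_directive ⊃ authorize_voucher), contraposes to O(¬authorize_voucher ⊃ ¬register_directive); with O(¬authorize_voucher) we get O(¬register_directive).
Premise 5 is O(release_detainee ⊃ register_directive); contrapositively O(¬register_directive ⊃ ¬release_detainee). Since O(¬register_directive) holds, K gives O(¬release_detainee).
Premise 8, O(calibrate_sensor ⊃ release_detainee), contraposes to O(¬release_detainee ⊃ ¬calibrate_sensor); with O(¬release_detainee) we get O(¬calibrate_sensor).
Premise 2 is O(¬recuse_self ⊃ calibrate_sensor); contrapositively O(¬calibrate_sensor ⊃ recuse_self). Since O(¬calibrate_sensor) holds, K gives O(recuse_self).
So O(recuse_self) holds — recuse_self is obligatory. None of the other listed options is made obligatory by any chain of premises.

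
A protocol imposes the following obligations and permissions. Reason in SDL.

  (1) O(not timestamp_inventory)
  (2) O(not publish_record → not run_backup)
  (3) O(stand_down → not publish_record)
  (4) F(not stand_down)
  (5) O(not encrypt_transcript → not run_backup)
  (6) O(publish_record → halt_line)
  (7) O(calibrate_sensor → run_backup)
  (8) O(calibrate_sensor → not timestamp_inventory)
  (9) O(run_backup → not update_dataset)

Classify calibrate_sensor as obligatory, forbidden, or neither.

F(not stand_down) at premise 4 means O(stand_down).
With premise 3, O(stand_down → not publish_record), the K-axiom yields O(not publish_record).
With premise 2, O(not publish_record → not run_backup), the K-axiom yields O(not run_backup).
Premise 7 is O(calibrate_sensor → run_backup); contrapositively O(not run_backup → not calibrate_sensor). Since O(not run_backup) holds, K gives O(not calibrate_sensor).
Premises 1, 5, 6, 8, 9 do not contribute to this derivation.
Thus O(not calibrate_sensor), which is F(calibrate_sensor): calibrate_sensor is forbidden.

Forbidden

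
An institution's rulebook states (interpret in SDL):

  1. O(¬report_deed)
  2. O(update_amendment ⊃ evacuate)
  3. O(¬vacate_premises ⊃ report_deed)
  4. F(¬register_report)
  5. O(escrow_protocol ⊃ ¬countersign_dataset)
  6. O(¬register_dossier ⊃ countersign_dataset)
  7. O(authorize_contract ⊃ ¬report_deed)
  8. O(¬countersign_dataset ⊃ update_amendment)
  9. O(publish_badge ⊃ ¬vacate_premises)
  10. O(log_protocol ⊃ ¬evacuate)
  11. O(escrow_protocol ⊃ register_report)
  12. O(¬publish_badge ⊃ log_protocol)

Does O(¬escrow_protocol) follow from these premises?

Yes

From premise 1 we have O(¬report_deed).
Premise 3, O(¬vacate_premises ⊃ report_deed), contraposes to O(¬report_deed ⊃ vacate_premises); with O(¬report_deed) we get O(vacate_premises).
Premise 9, O(publish_badge ⊃ ¬vacate_premises), contraposes to O(vacate_premises ⊃ ¬publish_badge); with O(vacate_premises) we get O(¬publish_badge).
From O(¬publish_badge) and premise 12, O(¬publish_badge ⊃ log_protocol), we obtain O(log_protocol).
With premise 10, O(log_protocol ⊃ ¬evacuate), the K-axiom yields O(¬evacuate).
The contrapositive of premise 2 (O(update_amendment ⊃ evacuate)) is O(¬evacuate ⊃ ¬update_amendment), and O(¬evacuate) is already established, so O(¬update_amendment).
Premise 8, O(¬countersign_dataset ⊃ update_amendment), contraposes to O(¬update_amendment ⊃ countersign_dataset); with O(¬update_amendment) we get O(countersign_dataset).
Premise 5 is O(escrow_protocol ⊃ ¬countersign_dataset); contrapositively O(countersign_dataset ⊃ ¬escrow_protocol). Since O(countersign_dataset) holds, K gives O(¬escrow_protocol).
Premises 4, 6, 7, 11 do not contribute to this derivation.
So O(¬escrow_protocol) follows.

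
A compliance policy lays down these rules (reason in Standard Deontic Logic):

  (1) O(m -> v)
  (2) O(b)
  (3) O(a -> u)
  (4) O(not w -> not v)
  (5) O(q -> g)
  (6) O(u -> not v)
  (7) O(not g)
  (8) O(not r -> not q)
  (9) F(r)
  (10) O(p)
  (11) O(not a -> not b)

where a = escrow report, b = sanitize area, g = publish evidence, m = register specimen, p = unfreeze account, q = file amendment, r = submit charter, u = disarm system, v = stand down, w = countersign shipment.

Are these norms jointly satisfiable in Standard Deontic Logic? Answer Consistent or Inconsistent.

Premise 5 is O(q -> g), but O(q) is not derivable from the premises, so it does not yield O(g).
So O(g) is not derivable, and the apparent clash with O(not g) does not arise.
A world satisfying every obligation exists (e.g. a=true, b=true, g=false, m=false, p=true, q=false, r=false, u=true, v=false, w=false); no atom is both obligatory and forbidden, so the set is consistent.

Consistent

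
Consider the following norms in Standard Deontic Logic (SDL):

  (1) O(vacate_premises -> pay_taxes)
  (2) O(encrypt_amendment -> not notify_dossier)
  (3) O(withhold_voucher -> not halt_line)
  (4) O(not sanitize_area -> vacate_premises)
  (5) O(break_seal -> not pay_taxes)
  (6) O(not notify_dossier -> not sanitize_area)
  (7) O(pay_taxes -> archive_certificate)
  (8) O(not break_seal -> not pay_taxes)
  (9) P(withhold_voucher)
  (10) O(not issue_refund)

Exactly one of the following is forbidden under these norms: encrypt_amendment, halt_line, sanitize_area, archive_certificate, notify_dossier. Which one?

Premises 5 and 8 cover both cases: O(break_seal -> not pay_taxes) and O(not break_seal -> not pay_taxes). Since break_seal ∨ not break_seal is a tautology, O(not pay_taxes) follows.
The contrapositive of premise 1 (O(vacate_premises -> pay_taxes)) is O(not pay_taxes -> not vacate_premises), and O(not pay_taxes) is already established, so O(not vacate_premises).
Premise 4 is O(not sanitize_area -> vacate_premises); contrapositively O(not vacate_premises -> sanitize_area). Since O(not vacate_premises) holds, K gives O(sanitize_area).
Premise 6 is O(not notify_dossier -> not sanitize_area); contrapositively O(sanitize_area -> notify_dossier). Since O(sanitize_area) holds, K gives O(notify_dossier).
Premise 2 is O(encrypt_amendment -> not notify_dossier); contrapositively O(notify_dossier -> not encrypt_amendment). Since O(notify_dossier) holds, K gives O(not encrypt_amendment).
So O(not encrypt_amendment) holds, i.e. encrypt_amendment is forbidden. None of the other listed options is forbidden under the premises.

encrypt_amendment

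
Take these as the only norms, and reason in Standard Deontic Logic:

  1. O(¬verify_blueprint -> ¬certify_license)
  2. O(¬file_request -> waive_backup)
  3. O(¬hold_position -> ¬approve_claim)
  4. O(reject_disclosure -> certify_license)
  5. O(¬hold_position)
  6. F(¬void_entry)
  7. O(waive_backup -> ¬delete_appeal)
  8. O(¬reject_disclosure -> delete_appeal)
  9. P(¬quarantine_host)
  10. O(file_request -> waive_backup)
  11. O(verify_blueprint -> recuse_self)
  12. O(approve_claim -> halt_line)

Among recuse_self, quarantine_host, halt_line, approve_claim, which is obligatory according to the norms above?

Premises 10 and 2 are O(file_request -> waive_backup) and O(¬file_request -> waive_backup); every ideal world satisfies file_request or ¬file_request, so in either case waive_backup holds — hence O(waive_backup).
Premise 7 is O(waive_backup -> ¬delete_appeal); since O(waive_backup), deontic closure gives O(¬delete_appeal).
The contrapositive of premise 8 (O(¬reject_disclosure -> delete_appeal)) is O(¬delete_appeal -> reject_disclosure), and O(¬delete_appeal) is already established, so O(reject_disclosure).
With premise 4, O(reject_disclosure -> certify_license), the K-axiom yields O(certify_license).
Premise 1, O(¬verify_blueprint -> ¬certify_license), contraposes to O(certify_license -> verify_blueprint); with O(certify_license) we get O(verify_blueprint).
With premise 11, O(verify_blueprint -> recuse_self), the K-axiom yields O(recuse_self).
So O(recuse_self) holds — recuse_self is obligatory. None of the other listed options is made obligatory by any chain of premises.

recuse_self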